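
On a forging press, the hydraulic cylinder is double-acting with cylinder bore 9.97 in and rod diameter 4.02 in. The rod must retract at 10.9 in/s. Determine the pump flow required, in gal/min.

Q ≈ 185 gal/min

Rod-side annular area A_ann = π/4 × (9.97² − 4.02²) = 65.38 in^2
Q = A × v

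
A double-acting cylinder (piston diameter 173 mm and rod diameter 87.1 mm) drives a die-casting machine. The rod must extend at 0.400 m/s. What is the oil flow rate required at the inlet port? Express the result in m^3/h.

Cap-side area A_cap = π/4 × (173 mm)² = 23510 mm^2
Q = A × v

Q ≈ 33.8 m^3/h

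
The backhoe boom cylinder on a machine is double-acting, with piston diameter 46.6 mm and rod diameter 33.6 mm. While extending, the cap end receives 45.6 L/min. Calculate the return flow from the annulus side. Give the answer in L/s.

Q_out ≈ 0.365 L/s

Cap-side area A_cap = π/4 × (46.6 mm)² = 1706 mm^2
Rod-side annular area A_ann = π/4 × (46.6² − 33.6²) = 818.9 mm^2
Piston speed v = Q_in/A_cap; rod-end outflow Q_out = v × A_ann = Q_in × A_ann/A_cap.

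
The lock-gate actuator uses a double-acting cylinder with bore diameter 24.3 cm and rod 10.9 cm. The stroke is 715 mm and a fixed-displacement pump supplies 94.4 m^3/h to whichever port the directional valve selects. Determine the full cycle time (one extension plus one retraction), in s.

Cap-side area A_cap = π/4 × (24.3 cm)² = 463.8 cm^2
Rod-side annular area A_ann = π/4 × (24.3² − 10.9²) = 370.5 cm^2
t_ext = A_cap·L/Q = 1.265 s
t_ret = A_ann·L/Q = 1.010 s
t_cycle = t_ext + t_ret

t ≈ 2.27 s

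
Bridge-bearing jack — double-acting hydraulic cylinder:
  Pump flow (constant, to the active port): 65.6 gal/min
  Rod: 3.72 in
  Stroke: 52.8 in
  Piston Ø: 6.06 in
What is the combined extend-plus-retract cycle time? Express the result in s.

t ≈ 9.79 s

Cap-side area A_cap = π/4 × (6.06 in)² = 28.84 in^2
Rod-side annular area A_ann = π/4 × (6.06² − 3.72²) = 17.97 in^2
t_ext = A_cap·L/Q = 6.030 s
t_ret = A_ann·L/Q = 3.758 s
t_cycle = t_ext + t_ret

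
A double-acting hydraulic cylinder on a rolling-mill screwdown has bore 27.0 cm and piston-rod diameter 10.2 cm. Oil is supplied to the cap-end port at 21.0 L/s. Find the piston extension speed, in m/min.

v ≈ 22.0 m/min

Cap-side area A_cap = π/4 × (27.0 cm)² = 572.6 cm^2
v = Q / A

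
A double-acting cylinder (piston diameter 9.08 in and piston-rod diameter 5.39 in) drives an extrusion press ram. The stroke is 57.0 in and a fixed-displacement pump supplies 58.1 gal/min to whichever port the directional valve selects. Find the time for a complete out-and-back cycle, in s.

Cap-side area A_cap = π/4 × (9.08 in)² = 64.75 in^2
Rod-side annular area A_ann = π/4 × (9.08² − 5.39²) = 41.94 in^2
t_ext = A_cap·L/Q = 16.50 s
t_ret = A_ann·L/Q = 10.69 s
t_cycle = t_ext + t_ret

t ≈ 27.2 s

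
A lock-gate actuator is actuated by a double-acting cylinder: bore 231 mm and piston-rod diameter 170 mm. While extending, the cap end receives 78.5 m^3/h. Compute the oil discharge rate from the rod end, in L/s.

Q_out ≈ 10.0 L/s

Cap-side area A_cap = π/4 × (231 mm)² = 41910 mm^2
Rod-side annular area A_ann = π/4 × (231² − 170²) = 19210 mm^2
Piston speed v = Q_in/A_cap; rod-end outflow Q_out = v × A_ann = Q_in × A_ann/A_cap.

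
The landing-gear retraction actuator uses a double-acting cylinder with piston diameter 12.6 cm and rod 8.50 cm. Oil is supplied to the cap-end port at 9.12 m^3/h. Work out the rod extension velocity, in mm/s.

Cap-side area A_cap = π/4 × (12.6 cm)² = 124.7 cm^2
v = Q / A

v ≈ 203 mm/s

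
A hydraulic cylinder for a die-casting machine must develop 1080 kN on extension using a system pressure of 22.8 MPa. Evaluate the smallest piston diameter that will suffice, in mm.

D ≈ 246 mm

Extension force acts on the full piston face: F = P × (π/4)D².
D = √(4F / (πP)) = √(4 × 1080 kN / (π × 22.8 MPa))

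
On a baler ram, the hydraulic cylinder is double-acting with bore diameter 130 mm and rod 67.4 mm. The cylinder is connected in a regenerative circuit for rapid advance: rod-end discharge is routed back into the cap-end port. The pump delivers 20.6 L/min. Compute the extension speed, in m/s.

In regeneration the rod-end outflow joins the pump flow into the cap end, so the net volume the pump must supply per unit advance equals the rod cross-section area.
Rod cross-section A_rod = π/4 × (67.4 mm)² = 3568 mm^2
v = Q_pump / A_rod

v ≈ 0.0962 m/s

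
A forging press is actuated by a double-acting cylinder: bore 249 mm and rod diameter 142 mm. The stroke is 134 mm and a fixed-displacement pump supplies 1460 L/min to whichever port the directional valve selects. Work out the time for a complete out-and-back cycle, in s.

Cap-side area A_cap = π/4 × (249 mm)² = 48700 mm^2
Rod-side annular area A_ann = π/4 × (249² − 142²) = 32860 mm^2
t_ext = A_cap·L/Q = 0.2682 s
t_ret = A_ann·L/Q = 0.1809 s
t_cycle = t_ext + t_ret

t ≈ 0.449 s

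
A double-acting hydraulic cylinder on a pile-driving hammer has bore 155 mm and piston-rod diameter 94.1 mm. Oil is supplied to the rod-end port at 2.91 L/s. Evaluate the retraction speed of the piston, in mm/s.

Rod-side annular area A_ann = π/4 × (155² − 94.1²) = 11910 mm^2
Flow into the rod-end port fills the annular volume.
v = Q / A

v ≈ 244 mm/s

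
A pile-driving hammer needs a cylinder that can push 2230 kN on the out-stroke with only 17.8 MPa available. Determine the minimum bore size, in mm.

D ≈ 399 mm

Extension force acts on the full piston face: F = P × (π/4)D².
D = √(4F / (πP)) = √(4 × 2230 kN / (π × 17.8 MPa))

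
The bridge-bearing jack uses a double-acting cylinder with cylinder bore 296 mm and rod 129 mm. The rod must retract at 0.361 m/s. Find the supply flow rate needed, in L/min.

Rod-side annular area A_ann = π/4 × (296² − 129²) = 55740 mm^2
Q = A × v

Q ≈ 1210 L/min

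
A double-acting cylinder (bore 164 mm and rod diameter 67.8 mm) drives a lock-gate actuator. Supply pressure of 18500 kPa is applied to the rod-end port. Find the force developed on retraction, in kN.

Rod-side annular area A_ann = π/4 × (164² − 67.8²) = 17510 mm^2
On retraction the pressure acts on the annular area (bore minus rod).
F = P × A_ann

F ≈ 324 kN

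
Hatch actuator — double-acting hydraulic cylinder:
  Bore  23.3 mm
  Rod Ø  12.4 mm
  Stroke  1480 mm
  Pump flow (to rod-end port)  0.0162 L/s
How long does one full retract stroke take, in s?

Rod-side annular area A_ann = π/4 × (23.3² − 12.4²) = 305.6 mm^2
Swept volume V = A × L; t = V / Q = A·L / Q

t ≈ 27.9 s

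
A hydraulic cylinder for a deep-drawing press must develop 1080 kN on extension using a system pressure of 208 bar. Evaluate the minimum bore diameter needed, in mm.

D ≈ 257 mm

Extension force acts on the full piston face: F = P × (π/4)D².
D = √(4F / (πP)) = √(4 × 1080 kN / (π × 208 bar))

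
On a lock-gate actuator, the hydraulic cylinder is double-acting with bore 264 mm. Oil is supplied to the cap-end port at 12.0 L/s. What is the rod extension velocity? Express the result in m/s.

Cap-side area A_cap = π/4 × (264 mm)² = 54740 mm^2
v = Q / A

v ≈ 0.219 m/s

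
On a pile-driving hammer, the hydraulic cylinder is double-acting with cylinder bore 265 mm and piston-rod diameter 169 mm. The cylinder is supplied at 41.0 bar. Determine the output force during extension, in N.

Cap-side area A_cap = π/4 × (265 mm)² = 55150 mm^2
F = P × A_cap = 41.0 bar × A_cap

F ≈ 2.26e5 N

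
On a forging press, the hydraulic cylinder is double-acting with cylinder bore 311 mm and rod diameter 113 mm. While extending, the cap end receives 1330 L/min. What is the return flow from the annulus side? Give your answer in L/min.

Cap-side area A_cap = π/4 × (311 mm)² = 75960 mm^2
Rod-side annular area A_ann = π/4 × (311² − 113²) = 65940 mm^2
Piston speed v = Q_in/A_cap; rod-end outflow Q_out = v × A_ann = Q_in × A_ann/A_cap.

Q_out ≈ 1150 L/min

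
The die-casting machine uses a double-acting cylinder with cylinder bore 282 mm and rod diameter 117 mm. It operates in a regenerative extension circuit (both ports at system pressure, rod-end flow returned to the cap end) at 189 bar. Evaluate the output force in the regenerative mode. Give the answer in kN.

F ≈ 203 kN

With equal pressure on both faces, forces on the annular region cancel; the net push is pressure × rod cross-section.
Rod cross-section A_rod = π/4 × (117 mm)² = 10750 mm^2
F = P × A_rod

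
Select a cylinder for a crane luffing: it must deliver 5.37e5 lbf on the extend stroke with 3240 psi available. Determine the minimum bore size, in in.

D ≈ 14.5 in

Extension force acts on the full piston face: F = P × (π/4)D².
D = √(4F / (πP)) = √(4 × 5.37e5 lbf / (π × 3240 psi))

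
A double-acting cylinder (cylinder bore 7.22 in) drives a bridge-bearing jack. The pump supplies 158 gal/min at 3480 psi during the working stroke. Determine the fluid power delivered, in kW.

Hydraulic power = P × Q

W ≈ 239 kW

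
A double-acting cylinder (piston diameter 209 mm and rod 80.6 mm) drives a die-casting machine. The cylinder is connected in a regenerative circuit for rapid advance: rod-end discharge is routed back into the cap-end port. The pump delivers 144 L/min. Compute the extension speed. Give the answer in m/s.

In regeneration the rod-end outflow joins the pump flow into the cap end, so the net volume the pump must supply per unit advance equals the rod cross-section area.
Rod cross-section A_rod = π/4 × (80.6 mm)² = 5102 mm^2
v = Q_pump / A_rod

v ≈ 0.470 m/s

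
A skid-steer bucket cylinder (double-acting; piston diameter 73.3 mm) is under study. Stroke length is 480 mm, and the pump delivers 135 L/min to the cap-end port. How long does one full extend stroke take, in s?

Cap-side area A_cap = π/4 × (73.3 mm)² = 4220 mm^2
Swept volume V = A × L; t = V / Q = A·L / Q

t ≈ 0.900 s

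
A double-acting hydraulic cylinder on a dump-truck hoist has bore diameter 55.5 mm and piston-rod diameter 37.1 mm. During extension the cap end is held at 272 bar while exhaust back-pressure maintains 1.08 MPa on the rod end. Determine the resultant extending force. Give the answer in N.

F ≈ 64400 N

Cap-side area A_cap = π/4 × (55.5 mm)² = 2419 mm^2
Rod-side annular area A_ann = π/4 × (55.5² − 37.1²) = 1338 mm^2
Net thrust = P_cap·A_cap − P_rod·A_ann = 65800 N − 1445 N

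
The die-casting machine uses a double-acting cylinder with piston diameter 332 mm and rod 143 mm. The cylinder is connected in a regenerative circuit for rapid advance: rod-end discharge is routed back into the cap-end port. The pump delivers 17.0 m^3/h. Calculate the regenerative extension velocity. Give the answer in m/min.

v ≈ 17.6 m/min

In regeneration the rod-end outflow joins the pump flow into the cap end, so the net volume the pump must supply per unit advance equals the rod cross-section area.
Rod cross-section A_rod = π/4 × (143 mm)² = 16060 mm^2
v = Q_pump / A_rod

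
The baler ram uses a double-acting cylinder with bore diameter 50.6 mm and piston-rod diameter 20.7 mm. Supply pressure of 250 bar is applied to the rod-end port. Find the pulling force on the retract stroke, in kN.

Rod-side annular area A_ann = π/4 × (50.6² − 20.7²) = 1674 mm^2
On retraction the pressure acts on the annular area (bore minus rod).
F = P × A_ann

F ≈ 41.9 kN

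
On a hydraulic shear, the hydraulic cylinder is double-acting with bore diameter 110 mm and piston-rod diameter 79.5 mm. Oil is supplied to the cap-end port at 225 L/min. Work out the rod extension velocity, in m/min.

v ≈ 23.7 m/min

Cap-side area A_cap = π/4 × (110 mm)² = 9503 mm^2
v = Q / A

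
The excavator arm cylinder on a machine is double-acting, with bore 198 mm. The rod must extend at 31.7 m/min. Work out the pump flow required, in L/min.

Cap-side area A_cap = π/4 × (198 mm)² = 30790 mm^2
Q = A × v

Q ≈ 976 L/min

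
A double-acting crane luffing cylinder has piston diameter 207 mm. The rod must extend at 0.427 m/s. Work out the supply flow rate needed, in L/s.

Q ≈ 14.4 L/s

Cap-side area A_cap = π/4 × (207 mm)² = 33650 mm^2
Q = A × v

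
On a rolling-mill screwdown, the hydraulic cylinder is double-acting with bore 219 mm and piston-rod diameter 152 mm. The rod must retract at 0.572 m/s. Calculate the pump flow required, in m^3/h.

Rod-side annular area A_ann = π/4 × (219² − 152²) = 19520 mm^2
Q = A × v

Q ≈ 40.2 m^3/h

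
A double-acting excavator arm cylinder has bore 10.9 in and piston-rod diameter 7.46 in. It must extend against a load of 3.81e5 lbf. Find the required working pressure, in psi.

Cap-side area A_cap = π/4 × (10.9 in)² = 93.31 in^2
P = F / A = 3.81e5 lbf / A

P ≈ 4080 psi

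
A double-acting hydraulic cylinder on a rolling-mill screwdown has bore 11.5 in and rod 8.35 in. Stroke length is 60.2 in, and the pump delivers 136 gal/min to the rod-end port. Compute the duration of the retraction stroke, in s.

Rod-side annular area A_ann = π/4 × (11.5² − 8.35²) = 49.11 in^2
Swept volume V = A × L; t = V / Q = A·L / Q

t ≈ 5.65 s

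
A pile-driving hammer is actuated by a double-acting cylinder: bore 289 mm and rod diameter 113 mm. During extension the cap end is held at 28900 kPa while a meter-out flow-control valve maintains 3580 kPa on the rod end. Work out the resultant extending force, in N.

F ≈ 1.70e6 N

Cap-side area A_cap = π/4 × (289 mm)² = 65600 mm^2
Rod-side annular area A_ann = π/4 × (289² − 113²) = 55570 mm^2
Net thrust = P_cap·A_cap − P_rod·A_ann = 1.896e6 N − 1.989e5 N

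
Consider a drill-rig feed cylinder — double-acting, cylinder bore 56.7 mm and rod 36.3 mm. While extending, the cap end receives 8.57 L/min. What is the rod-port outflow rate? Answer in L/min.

Cap-side area A_cap = π/4 × (56.7 mm)² = 2525 mm^2
Rod-side annular area A_ann = π/4 × (56.7² − 36.3²) = 1490 mm^2
Piston speed v = Q_in/A_cap; rod-end outflow Q_out = v × A_ann = Q_in × A_ann/A_cap.

Q_out ≈ 5.06 L/min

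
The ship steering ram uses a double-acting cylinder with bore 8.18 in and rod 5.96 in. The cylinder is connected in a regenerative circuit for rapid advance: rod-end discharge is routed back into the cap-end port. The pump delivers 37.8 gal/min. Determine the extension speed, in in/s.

In regeneration the rod-end outflow joins the pump flow into the cap end, so the net volume the pump must supply per unit advance equals the rod cross-section area.
Rod cross-section A_rod = π/4 × (5.96 in)² = 27.90 in^2
v = Q_pump / A_rod

v ≈ 5.22 in/s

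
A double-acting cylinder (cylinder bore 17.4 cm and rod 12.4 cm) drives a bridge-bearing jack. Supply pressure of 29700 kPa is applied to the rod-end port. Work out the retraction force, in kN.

Rod-side annular area A_ann = π/4 × (17.4² − 12.4²) = 117.0 cm^2
On retraction the pressure acts on the annular area (bore minus rod).
F = P × A_ann

F ≈ 348 kN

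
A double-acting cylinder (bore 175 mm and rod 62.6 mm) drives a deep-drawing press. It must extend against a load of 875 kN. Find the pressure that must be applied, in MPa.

P ≈ 36.4 MPa

Cap-side area A_cap = π/4 × (175 mm)² = 24050 mm^2
P = F / A = 875 kN / A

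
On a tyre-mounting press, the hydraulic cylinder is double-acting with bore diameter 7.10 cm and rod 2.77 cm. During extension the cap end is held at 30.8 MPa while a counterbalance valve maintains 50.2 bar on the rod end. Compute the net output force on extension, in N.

F ≈ 1.05e5 N

Cap-side area A_cap = π/4 × (7.10 cm)² = 39.59 cm^2
Rod-side annular area A_ann = π/4 × (7.10² − 2.77²) = 33.57 cm^2
Net thrust = P_cap·A_cap − P_rod·A_ann = 1.219e5 N − 16850 N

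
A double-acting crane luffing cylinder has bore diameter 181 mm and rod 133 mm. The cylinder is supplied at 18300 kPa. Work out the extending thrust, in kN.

Cap-side area A_cap = π/4 × (181 mm)² = 25730 mm^2
F = P × A_cap = 18300 kPa × A_cap

F ≈ 471 kN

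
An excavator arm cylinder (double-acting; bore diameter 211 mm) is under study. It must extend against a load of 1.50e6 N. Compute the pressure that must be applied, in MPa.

P ≈ 42.9 MPa

Cap-side area A_cap = π/4 × (211 mm)² = 34970 mm^2
P = F / A = 1.50e6 N / A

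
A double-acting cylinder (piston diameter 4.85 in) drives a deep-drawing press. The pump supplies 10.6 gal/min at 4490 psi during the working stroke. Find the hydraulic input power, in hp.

Hydraulic power = P × Q

W ≈ 27.8 hp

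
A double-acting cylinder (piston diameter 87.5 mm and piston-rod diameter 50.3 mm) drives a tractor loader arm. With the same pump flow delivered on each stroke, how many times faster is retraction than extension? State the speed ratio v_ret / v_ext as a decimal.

Cap-side area A_cap = π/4 × (87.5 mm)² = 6013 mm^2
Rod-side annular area A_ann = π/4 × (87.5² − 50.3²) = 4026 mm^2
For equal Q, v ∝ 1/A, so v_ret/v_ext = A_cap/A_ann.

v_ret/v_ext ≈ 1.49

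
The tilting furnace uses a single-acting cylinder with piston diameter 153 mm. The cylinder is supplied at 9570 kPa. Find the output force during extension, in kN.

Cap-side area A_cap = π/4 × (153 mm)² = 18390 mm^2
F = P × A_cap = 9570 kPa × A_cap

F ≈ 176 kN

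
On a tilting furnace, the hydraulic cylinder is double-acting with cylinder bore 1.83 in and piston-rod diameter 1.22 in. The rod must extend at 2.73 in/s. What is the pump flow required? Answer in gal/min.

Q ≈ 1.87 gal/min

Cap-side area A_cap = π/4 × (1.83 in)² = 2.630 in^2
Q = A × v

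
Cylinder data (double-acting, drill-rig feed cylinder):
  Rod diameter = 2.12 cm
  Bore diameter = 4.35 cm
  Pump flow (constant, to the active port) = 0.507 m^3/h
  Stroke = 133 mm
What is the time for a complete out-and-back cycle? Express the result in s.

Cap-side area A_cap = π/4 × (4.35 cm)² = 14.86 cm^2
Rod-side annular area A_ann = π/4 × (4.35² − 2.12²) = 11.33 cm^2
t_ext = A_cap·L/Q = 1.404 s
t_ret = A_ann·L/Q = 1.070 s
t_cycle = t_ext + t_ret

t ≈ 2.47 s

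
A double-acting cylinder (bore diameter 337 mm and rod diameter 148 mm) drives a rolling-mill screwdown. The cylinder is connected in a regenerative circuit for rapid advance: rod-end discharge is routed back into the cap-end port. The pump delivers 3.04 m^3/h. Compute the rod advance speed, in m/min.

v ≈ 2.95 m/min

In regeneration the rod-end outflow joins the pump flow into the cap end, so the net volume the pump must supply per unit advance equals the rod cross-section area.
Rod cross-section A_rod = π/4 × (148 mm)² = 17200 mm^2
v = Q_pump / A_rod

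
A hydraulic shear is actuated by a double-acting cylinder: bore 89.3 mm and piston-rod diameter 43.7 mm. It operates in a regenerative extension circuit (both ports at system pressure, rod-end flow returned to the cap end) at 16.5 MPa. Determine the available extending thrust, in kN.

With equal pressure on both faces, forces on the annular region cancel; the net push is pressure × rod cross-section.
Rod cross-section A_rod = π/4 × (43.7 mm)² = 1500 mm^2
F = P × A_rod

F ≈ 24.7 kN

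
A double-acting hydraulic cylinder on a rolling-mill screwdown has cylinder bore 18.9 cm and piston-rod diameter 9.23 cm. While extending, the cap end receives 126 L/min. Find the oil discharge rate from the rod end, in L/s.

Cap-side area A_cap = π/4 × (18.9 cm)² = 280.6 cm^2
Rod-side annular area A_ann = π/4 × (18.9² − 9.23²) = 213.6 cm^2
Piston speed v = Q_in/A_cap; rod-end outflow Q_out = v × A_ann = Q_in × A_ann/A_cap.

Q_out ≈ 1.60 L/s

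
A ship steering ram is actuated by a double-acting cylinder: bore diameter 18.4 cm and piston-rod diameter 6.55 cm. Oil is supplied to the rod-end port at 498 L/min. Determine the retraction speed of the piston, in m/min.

v ≈ 21.4 m/min

Rod-side annular area A_ann = π/4 × (18.4² − 6.55²) = 232.2 cm^2
Flow into the rod-end port fills the annular volume.
v = Q / A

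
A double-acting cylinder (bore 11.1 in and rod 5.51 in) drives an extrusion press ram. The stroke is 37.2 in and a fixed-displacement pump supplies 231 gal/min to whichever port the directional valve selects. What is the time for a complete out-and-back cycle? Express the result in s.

t ≈ 7.10 s

Cap-side area A_cap = π/4 × (11.1 in)² = 96.77 in^2
Rod-side annular area A_ann = π/4 × (11.1² − 5.51²) = 72.92 in^2
t_ext = A_cap·L/Q = 4.048 s
t_ret = A_ann·L/Q = 3.050 s
t_cycle = t_ext + t_ret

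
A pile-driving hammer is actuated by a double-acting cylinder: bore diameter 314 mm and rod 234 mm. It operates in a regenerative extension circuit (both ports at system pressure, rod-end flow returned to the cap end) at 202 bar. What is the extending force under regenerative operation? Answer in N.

F ≈ 8.69e5 N

With equal pressure on both faces, forces on the annular region cancel; the net push is pressure × rod cross-section.
Rod cross-section A_rod = π/4 × (234 mm)² = 43010 mm^2
F = P × A_rod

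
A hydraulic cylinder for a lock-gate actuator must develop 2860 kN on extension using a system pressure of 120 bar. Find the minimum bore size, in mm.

D ≈ 551 mm

Extension force acts on the full piston face: F = P × (π/4)D².
D = √(4F / (πP)) = √(4 × 2860 kN / (π × 120 bar))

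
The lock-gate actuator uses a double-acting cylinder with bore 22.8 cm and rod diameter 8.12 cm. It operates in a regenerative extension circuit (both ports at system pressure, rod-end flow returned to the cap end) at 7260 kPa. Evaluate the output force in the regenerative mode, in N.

With equal pressure on both faces, forces on the annular region cancel; the net push is pressure × rod cross-section.
Rod cross-section A_rod = π/4 × (8.12 cm)² = 51.78 cm^2
F = P × A_rod

F ≈ 37600 N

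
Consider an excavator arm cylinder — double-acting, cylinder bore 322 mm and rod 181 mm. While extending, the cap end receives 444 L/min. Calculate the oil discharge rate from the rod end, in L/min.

Q_out ≈ 304 L/min

Cap-side area A_cap = π/4 × (322 mm)² = 81430 mm^2
Rod-side annular area A_ann = π/4 × (322² − 181²) = 55700 mm^2
Piston speed v = Q_in/A_cap; rod-end outflow Q_out = v × A_ann = Q_in × A_ann/A_cap.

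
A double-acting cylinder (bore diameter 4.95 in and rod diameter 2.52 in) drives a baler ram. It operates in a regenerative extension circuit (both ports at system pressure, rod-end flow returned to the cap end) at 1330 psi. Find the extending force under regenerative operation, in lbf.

F ≈ 6630 lbf

With equal pressure on both faces, forces on the annular region cancel; the net push is pressure × rod cross-section.
Rod cross-section A_rod = π/4 × (2.52 in)² = 4.988 in^2
F = P × A_rod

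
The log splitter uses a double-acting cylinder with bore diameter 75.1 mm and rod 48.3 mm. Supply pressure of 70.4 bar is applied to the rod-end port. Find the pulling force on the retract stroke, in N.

Rod-side annular area A_ann = π/4 × (75.1² − 48.3²) = 2597 mm^2
On retraction the pressure acts on the annular area (bore minus rod).
F = P × A_ann

F ≈ 18300 N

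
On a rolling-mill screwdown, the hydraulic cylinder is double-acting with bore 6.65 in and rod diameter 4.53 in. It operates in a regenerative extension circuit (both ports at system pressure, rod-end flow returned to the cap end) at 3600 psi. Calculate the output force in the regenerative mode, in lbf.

With equal pressure on both faces, forces on the annular region cancel; the net push is pressure × rod cross-section.
Rod cross-section A_rod = π/4 × (4.53 in)² = 16.12 in^2
F = P × A_rod

F ≈ 58000 lbf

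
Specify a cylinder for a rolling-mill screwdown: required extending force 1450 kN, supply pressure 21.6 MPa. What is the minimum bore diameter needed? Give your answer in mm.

Extension force acts on the full piston face: F = P × (π/4)D².
D = √(4F / (πP)) = √(4 × 1450 kN / (π × 21.6 MPa))

D ≈ 292 mm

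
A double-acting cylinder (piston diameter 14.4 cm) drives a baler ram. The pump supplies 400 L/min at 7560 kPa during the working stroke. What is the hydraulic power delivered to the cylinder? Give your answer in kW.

Hydraulic power = P × Q

W ≈ 50.4 kW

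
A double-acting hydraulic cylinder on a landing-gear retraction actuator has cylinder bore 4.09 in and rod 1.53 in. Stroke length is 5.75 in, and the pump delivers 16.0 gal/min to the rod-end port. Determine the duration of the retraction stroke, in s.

Rod-side annular area A_ann = π/4 × (4.09² − 1.53²) = 11.30 in^2
Swept volume V = A × L; t = V / Q = A·L / Q

t ≈ 1.05 s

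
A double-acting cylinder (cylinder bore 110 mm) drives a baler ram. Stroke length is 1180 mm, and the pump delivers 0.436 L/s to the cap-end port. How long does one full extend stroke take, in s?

Cap-side area A_cap = π/4 × (110 mm)² = 9503 mm^2
Swept volume V = A × L; t = V / Q = A·L / Q

t ≈ 25.7 s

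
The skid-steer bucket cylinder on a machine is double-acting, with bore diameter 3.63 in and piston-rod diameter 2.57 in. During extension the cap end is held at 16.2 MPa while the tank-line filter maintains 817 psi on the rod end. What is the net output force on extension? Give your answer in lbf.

Cap-side area A_cap = π/4 × (3.63 in)² = 10.35 in^2
Rod-side annular area A_ann = π/4 × (3.63² − 2.57²) = 5.162 in^2
Net thrust = P_cap·A_cap − P_rod·A_ann = 24320 lbf − 4217 lbf

F ≈ 20100 lbf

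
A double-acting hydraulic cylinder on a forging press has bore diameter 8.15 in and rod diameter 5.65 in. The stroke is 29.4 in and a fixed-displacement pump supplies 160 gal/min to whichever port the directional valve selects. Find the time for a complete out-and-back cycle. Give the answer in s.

Cap-side area A_cap = π/4 × (8.15 in)² = 52.17 in^2
Rod-side annular area A_ann = π/4 × (8.15² − 5.65²) = 27.10 in^2
t_ext = A_cap·L/Q = 2.490 s
t_ret = A_ann·L/Q = 1.293 s
t_cycle = t_ext + t_ret

t ≈ 3.78 s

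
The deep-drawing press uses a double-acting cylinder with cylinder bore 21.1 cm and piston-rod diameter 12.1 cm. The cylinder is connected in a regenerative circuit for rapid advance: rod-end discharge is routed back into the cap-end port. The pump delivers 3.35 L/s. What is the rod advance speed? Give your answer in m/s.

In regeneration the rod-end outflow joins the pump flow into the cap end, so the net volume the pump must supply per unit advance equals the rod cross-section area.
Rod cross-section A_rod = π/4 × (12.1 cm)² = 115.0 cm^2
v = Q_pump / A_rod

v ≈ 0.291 m/s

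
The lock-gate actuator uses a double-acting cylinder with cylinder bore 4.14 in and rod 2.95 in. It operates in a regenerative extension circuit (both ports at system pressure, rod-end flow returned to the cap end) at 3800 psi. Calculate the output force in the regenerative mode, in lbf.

With equal pressure on both faces, forces on the annular region cancel; the net push is pressure × rod cross-section.
Rod cross-section A_rod = π/4 × (2.95 in)² = 6.835 in^2
F = P × A_rod

F ≈ 26000 lbf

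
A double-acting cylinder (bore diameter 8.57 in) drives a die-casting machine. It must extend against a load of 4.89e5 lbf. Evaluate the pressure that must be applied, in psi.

Cap-side area A_cap = π/4 × (8.57 in)² = 57.68 in^2
P = F / A = 4.89e5 lbf / A

P ≈ 8480 psi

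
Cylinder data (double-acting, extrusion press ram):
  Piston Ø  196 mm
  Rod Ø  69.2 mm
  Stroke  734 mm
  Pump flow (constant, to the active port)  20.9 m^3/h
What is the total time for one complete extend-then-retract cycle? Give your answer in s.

Cap-side area A_cap = π/4 × (196 mm)² = 30170 mm^2
Rod-side annular area A_ann = π/4 × (196² − 69.2²) = 26410 mm^2
t_ext = A_cap·L/Q = 3.815 s
t_ret = A_ann·L/Q = 3.339 s
t_cycle = t_ext + t_ret

t ≈ 7.15 s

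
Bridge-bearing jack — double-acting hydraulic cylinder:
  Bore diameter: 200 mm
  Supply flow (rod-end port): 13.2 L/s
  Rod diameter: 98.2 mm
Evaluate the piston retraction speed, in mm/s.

Rod-side annular area A_ann = π/4 × (200² − 98.2²) = 23840 mm^2
Flow into the rod-end port fills the annular volume.
v = Q / A

v ≈ 554 mm/s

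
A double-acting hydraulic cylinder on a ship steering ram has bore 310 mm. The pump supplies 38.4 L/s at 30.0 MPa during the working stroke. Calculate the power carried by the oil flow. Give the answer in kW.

Hydraulic power = P × Q

W ≈ 1150 kW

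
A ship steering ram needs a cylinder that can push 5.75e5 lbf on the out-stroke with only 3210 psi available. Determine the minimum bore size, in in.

Extension force acts on the full piston face: F = P × (π/4)D².
D = √(4F / (πP)) = √(4 × 5.75e5 lbf / (π × 3210 psi))

D ≈ 15.1 in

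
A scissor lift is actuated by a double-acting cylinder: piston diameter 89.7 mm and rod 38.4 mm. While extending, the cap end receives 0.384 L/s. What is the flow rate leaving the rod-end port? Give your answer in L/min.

Cap-side area A_cap = π/4 × (89.7 mm)² = 6319 mm^2
Rod-side annular area A_ann = π/4 × (89.7² − 38.4²) = 5161 mm^2
Piston speed v = Q_in/A_cap; rod-end outflow Q_out = v × A_ann = Q_in × A_ann/A_cap.

Q_out ≈ 18.8 L/min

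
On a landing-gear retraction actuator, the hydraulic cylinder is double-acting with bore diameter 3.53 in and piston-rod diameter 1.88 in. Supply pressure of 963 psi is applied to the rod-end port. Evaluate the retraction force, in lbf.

Rod-side annular area A_ann = π/4 × (3.53² − 1.88²) = 7.011 in^2
On retraction the pressure acts on the annular area (bore minus rod).
F = P × A_ann

F ≈ 6750 lbf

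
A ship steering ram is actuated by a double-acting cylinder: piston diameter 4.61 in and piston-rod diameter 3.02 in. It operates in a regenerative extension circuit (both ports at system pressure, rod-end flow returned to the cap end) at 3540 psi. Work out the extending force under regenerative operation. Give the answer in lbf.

With equal pressure on both faces, forces on the annular region cancel; the net push is pressure × rod cross-section.
Rod cross-section A_rod = π/4 × (3.02 in)² = 7.163 in^2
F = P × A_rod

F ≈ 25400 lbf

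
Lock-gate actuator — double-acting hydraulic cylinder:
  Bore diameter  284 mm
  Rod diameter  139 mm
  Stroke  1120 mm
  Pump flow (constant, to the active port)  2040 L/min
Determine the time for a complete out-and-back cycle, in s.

Cap-side area A_cap = π/4 × (284 mm)² = 63350 mm^2
Rod-side annular area A_ann = π/4 × (284² − 139²) = 48170 mm^2
t_ext = A_cap·L/Q = 2.087 s
t_ret = A_ann·L/Q = 1.587 s
t_cycle = t_ext + t_ret

t ≈ 3.67 s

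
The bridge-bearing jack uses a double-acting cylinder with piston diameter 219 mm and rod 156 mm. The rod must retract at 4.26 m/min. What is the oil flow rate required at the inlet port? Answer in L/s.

Rod-side annular area A_ann = π/4 × (219² − 156²) = 18560 mm^2
Q = A × v

Q ≈ 1.32 L/s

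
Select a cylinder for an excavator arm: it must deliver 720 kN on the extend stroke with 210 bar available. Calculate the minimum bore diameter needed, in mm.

D ≈ 209 mm

Extension force acts on the full piston face: F = P × (π/4)D².
D = √(4F / (πP)) = √(4 × 720 kN / (π × 210 bar))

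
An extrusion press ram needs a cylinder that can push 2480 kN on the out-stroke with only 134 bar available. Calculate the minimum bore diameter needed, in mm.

Extension force acts on the full piston face: F = P × (π/4)D².
D = √(4F / (πP)) = √(4 × 2480 kN / (π × 134 bar))

D ≈ 485 mm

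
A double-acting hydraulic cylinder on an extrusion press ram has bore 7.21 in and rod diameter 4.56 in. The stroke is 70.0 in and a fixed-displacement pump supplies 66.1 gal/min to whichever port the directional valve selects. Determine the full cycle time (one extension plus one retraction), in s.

Cap-side area A_cap = π/4 × (7.21 in)² = 40.83 in^2
Rod-side annular area A_ann = π/4 × (7.21² − 4.56²) = 24.50 in^2
t_ext = A_cap·L/Q = 11.23 s
t_ret = A_ann·L/Q = 6.738 s
t_cycle = t_ext + t_ret

t ≈ 18.0 s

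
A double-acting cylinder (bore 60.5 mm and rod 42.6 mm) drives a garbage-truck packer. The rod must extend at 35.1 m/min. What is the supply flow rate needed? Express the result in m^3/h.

Q ≈ 6.05 m^3/h

Cap-side area A_cap = π/4 × (60.5 mm)² = 2875 mm^2
Q = A × v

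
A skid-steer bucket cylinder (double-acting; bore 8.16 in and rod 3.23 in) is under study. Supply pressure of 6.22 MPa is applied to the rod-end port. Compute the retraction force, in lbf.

F ≈ 39800 lbf

Rod-side annular area A_ann = π/4 × (8.16² − 3.23²) = 44.10 in^2
On retraction the pressure acts on the annular area (bore minus rod).
F = P × A_ann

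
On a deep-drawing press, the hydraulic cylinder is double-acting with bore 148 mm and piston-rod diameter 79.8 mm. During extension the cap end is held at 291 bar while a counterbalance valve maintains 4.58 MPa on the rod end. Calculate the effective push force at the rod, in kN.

F ≈ 445 kN

Cap-side area A_cap = π/4 × (148 mm)² = 17200 mm^2
Rod-side annular area A_ann = π/4 × (148² − 79.8²) = 12200 mm^2
Net thrust = P_cap·A_cap − P_rod·A_ann = 500.6 kN − 55.88 kN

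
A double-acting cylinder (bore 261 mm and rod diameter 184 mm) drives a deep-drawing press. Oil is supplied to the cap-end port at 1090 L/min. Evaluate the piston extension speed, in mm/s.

v ≈ 340 mm/s

Cap-side area A_cap = π/4 × (261 mm)² = 53500 mm^2
v = Q / A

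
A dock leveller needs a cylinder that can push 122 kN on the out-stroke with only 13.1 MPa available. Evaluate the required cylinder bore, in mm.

D ≈ 109 mm

Extension force acts on the full piston face: F = P × (π/4)D².
D = √(4F / (πP)) = √(4 × 122 kN / (π × 13.1 MPa))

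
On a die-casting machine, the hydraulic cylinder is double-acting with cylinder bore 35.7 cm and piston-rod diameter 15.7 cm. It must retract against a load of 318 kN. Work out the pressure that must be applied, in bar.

P ≈ 39.4 bar

Rod-side annular area A_ann = π/4 × (35.7² − 15.7²) = 807.4 cm^2
Retraction: pressure acts on the annular area.
P = F / A = 318 kN / A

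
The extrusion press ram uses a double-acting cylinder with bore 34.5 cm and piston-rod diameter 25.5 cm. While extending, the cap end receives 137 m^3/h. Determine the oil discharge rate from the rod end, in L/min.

Cap-side area A_cap = π/4 × (34.5 cm)² = 934.8 cm^2
Rod-side annular area A_ann = π/4 × (34.5² − 25.5²) = 424.1 cm^2
Piston speed v = Q_in/A_cap; rod-end outflow Q_out = v × A_ann = Q_in × A_ann/A_cap.

Q_out ≈ 1040 L/min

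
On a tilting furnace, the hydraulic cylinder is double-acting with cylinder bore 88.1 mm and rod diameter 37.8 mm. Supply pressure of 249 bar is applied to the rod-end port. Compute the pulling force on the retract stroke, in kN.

Rod-side annular area A_ann = π/4 × (88.1² − 37.8²) = 4974 mm^2
On retraction the pressure acts on the annular area (bore minus rod).
F = P × A_ann

F ≈ 124 kN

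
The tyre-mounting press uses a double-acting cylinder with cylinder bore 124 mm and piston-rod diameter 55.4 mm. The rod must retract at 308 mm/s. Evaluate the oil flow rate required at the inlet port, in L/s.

Rod-side annular area A_ann = π/4 × (124² − 55.4²) = 9666 mm^2
Q = A × v

Q ≈ 2.98 L/s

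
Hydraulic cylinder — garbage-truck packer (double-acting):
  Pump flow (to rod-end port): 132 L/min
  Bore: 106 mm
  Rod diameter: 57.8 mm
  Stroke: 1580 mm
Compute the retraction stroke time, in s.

Rod-side annular area A_ann = π/4 × (106² − 57.8²) = 6201 mm^2
Swept volume V = A × L; t = V / Q = A·L / Q

t ≈ 4.45 s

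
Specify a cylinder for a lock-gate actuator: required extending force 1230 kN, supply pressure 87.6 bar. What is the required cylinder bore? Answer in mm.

D ≈ 423 mm

Extension force acts on the full piston face: F = P × (π/4)D².
D = √(4F / (πP)) = √(4 × 1230 kN / (π × 87.6 bar))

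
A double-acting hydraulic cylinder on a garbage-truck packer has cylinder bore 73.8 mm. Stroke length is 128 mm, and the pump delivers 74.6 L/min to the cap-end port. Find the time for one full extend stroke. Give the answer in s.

t ≈ 0.440 s

Cap-side area A_cap = π/4 × (73.8 mm)² = 4278 mm^2
Swept volume V = A × L; t = V / Q = A·L / Q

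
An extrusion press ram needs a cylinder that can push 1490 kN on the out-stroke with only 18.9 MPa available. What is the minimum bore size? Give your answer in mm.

Extension force acts on the full piston face: F = P × (π/4)D².
D = √(4F / (πP)) = √(4 × 1490 kN / (π × 18.9 MPa))

D ≈ 317 mm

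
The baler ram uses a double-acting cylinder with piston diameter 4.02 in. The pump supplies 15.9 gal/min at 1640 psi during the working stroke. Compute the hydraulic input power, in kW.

Hydraulic power = P × Q

W ≈ 11.3 kW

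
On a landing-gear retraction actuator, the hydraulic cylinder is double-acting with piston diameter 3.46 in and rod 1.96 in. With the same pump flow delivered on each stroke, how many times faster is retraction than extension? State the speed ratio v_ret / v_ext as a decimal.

Cap-side area A_cap = π/4 × (3.46 in)² = 9.402 in^2
Rod-side annular area A_ann = π/4 × (3.46² − 1.96²) = 6.385 in^2
For equal Q, v ∝ 1/A, so v_ret/v_ext = A_cap/A_ann.

v_ret/v_ext ≈ 1.47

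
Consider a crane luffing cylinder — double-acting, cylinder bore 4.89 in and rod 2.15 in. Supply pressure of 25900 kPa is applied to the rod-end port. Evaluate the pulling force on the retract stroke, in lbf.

Rod-side annular area A_ann = π/4 × (4.89² − 2.15²) = 15.15 in^2
On retraction the pressure acts on the annular area (bore minus rod).
F = P × A_ann

F ≈ 56900 lbf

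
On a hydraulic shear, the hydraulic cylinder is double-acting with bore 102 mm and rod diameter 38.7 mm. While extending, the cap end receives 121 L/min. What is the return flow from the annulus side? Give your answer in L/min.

Q_out ≈ 104 L/min

Cap-side area A_cap = π/4 × (102 mm)² = 8171 mm^2
Rod-side annular area A_ann = π/4 × (102² − 38.7²) = 6995 mm^2
Piston speed v = Q_in/A_cap; rod-end outflow Q_out = v × A_ann = Q_in × A_ann/A_cap.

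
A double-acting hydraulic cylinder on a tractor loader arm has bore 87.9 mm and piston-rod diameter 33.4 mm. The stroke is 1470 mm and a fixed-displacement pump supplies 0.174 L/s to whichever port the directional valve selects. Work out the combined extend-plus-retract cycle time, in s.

t ≈ 95.1 s

Cap-side area A_cap = π/4 × (87.9 mm)² = 6068 mm^2
Rod-side annular area A_ann = π/4 × (87.9² − 33.4²) = 5192 mm^2
t_ext = A_cap·L/Q = 51.27 s
t_ret = A_ann·L/Q = 43.86 s
t_cycle = t_ext + t_ret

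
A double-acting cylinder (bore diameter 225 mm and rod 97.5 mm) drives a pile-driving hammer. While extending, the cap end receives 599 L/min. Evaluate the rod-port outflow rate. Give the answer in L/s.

Q_out ≈ 8.11 L/s

Cap-side area A_cap = π/4 × (225 mm)² = 39760 mm^2
Rod-side annular area A_ann = π/4 × (225² − 97.5²) = 32290 mm^2
Piston speed v = Q_in/A_cap; rod-end outflow Q_out = v × A_ann = Q_in × A_ann/A_cap.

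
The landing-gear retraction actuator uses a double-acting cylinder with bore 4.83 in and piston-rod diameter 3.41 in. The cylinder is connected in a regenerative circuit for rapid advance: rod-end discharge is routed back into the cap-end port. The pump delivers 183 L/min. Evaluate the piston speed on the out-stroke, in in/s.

In regeneration the rod-end outflow joins the pump flow into the cap end, so the net volume the pump must supply per unit advance equals the rod cross-section area.
Rod cross-section A_rod = π/4 × (3.41 in)² = 9.133 in^2
v = Q_pump / A_rod

v ≈ 20.4 in/s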